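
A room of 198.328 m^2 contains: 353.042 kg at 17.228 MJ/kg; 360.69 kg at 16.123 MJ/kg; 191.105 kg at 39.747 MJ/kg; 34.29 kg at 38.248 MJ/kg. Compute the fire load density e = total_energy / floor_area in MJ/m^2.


Total energy = 353.042*17.228 + 360.69*16.123 + 191.105*39.747 + 34.29*38.248
= 6082.208 + 5815.405 + 7595.850 + 1311.524
= 20804.99 MJ
e = 20804.99 / 198.328 = 104.90 MJ/m^2

104.90 MJ/m^2


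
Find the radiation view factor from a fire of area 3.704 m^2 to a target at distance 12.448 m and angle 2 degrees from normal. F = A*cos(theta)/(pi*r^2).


cos(2 deg) = 0.99939
pi*r^2 = 486.80
F = 3.704 * 0.99939 / 486.80 = 0.0076043

0.0076043


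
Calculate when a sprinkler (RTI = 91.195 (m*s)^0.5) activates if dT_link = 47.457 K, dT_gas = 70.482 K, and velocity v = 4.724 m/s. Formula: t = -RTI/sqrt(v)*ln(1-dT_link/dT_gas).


dT_link/dT_gas = 0.67332
ln(1 - 0.67332) = -1.1188
t = -91.195 / sqrt(4.724) * -1.1188 = 46.942 s

46.942 s


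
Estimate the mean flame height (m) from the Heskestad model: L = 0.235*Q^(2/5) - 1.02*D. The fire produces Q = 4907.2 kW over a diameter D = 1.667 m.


Q^(2/5) = 29.946
0.235 * Q^(2/5) = 7.0372
1.02 * D = 1.7003
L = 5.3369 m

5.3369 m


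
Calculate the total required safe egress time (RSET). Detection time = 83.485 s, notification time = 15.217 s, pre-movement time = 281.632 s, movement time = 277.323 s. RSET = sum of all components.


Total = 83.485 + 15.217 + 281.632 + 277.323 = 657.657 s

657.657 s


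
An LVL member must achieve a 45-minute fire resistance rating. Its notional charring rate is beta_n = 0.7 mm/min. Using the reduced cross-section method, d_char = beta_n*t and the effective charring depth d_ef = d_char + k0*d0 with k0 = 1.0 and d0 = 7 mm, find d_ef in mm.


d_char = 0.7 * 45 = 31.5 mm
d_ef = 31.5 + 1.0*7 = 38.5 mm

38.5 mm


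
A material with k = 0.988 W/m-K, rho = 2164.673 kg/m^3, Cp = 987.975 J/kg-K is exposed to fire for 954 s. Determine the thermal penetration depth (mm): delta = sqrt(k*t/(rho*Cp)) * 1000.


alpha = 0.988 / (2164.673 * 987.975) = 4.6198e-07 m^2/s
alpha * t = 0.00044072
delta = sqrt(0.00044072) * 1000 = 20.993 mm

20.993 mm


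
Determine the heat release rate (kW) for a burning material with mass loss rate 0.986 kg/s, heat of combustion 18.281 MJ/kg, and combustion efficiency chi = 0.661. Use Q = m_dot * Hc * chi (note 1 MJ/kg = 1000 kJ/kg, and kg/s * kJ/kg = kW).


Hc = 18.281 MJ/kg = 18.281 * 1000 kJ/kg = 18281 kJ/kg
Q = 0.986 kg/s * 18281 kJ/kg * 0.661 = 11915 kW

11915 kW


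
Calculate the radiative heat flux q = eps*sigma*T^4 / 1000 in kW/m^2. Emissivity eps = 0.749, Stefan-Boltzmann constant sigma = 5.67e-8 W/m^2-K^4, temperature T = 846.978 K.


T^4 = 5.1462e+11
q = 0.749 * 5.67e-8 * 5.1462e+11 / 1000 = 21.855 kW/m^2

21.855 kW/m^2


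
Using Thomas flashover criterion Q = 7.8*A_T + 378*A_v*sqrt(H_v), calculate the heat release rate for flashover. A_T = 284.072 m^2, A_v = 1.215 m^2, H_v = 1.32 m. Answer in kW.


7.8*A_T = 2215.8
sqrt(H_v) = 1.1489
378*A_v*sqrt(H_v) = 527.66
Q = 2215.8 + 527.66 = 2743.4 kW

2743.4 kW


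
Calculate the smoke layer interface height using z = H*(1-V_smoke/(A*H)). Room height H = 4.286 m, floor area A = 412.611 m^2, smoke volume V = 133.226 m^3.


V/(A*H) = 0.075335
1 - 0.075335 = 0.92467
z = 4.286 * 0.92467 = 3.9631 m

3.9631 m


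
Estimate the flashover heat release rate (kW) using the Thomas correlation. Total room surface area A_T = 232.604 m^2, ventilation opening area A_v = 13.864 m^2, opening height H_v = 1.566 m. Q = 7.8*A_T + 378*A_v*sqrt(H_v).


7.8*A_T = 1814.3
sqrt(H_v) = 1.2514
378*A_v*sqrt(H_v) = 6558.1
Q = 1814.3 + 6558.1 = 8372.4 kW

8372.4 kW


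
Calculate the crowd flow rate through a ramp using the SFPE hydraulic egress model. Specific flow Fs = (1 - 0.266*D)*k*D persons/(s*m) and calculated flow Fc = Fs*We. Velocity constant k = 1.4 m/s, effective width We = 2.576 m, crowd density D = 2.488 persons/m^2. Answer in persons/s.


1 - 0.266*D = 1 - 0.266*2.488 = 0.33819
Fs = 0.33819 * 1.4 * 2.488 = 1.1780 persons/(s*m)
Fc = 1.1780 * 2.576 = 3.0345 persons/s

3.0345 persons/s


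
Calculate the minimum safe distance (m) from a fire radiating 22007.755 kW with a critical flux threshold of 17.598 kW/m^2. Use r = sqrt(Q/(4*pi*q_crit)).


4*pi*q_crit = 221.14
Q/(4*pi*q_crit) = 99.518
r = sqrt(99.518) = 9.9759 m

9.9759 m


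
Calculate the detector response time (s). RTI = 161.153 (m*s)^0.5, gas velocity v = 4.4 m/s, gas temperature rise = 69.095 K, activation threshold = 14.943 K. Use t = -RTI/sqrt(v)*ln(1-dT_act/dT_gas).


dT_act/dT_gas = 0.21627
ln(1 - 0.21627) = -0.24369
t = -161.153 / sqrt(4.4) * -0.24369 = 18.722 s

18.722 s


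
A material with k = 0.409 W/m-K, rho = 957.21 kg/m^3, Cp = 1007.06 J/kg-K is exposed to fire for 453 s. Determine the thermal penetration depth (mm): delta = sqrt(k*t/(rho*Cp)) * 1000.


alpha = 0.409 / (957.21 * 1007.06) = 4.2429e-07 m^2/s
alpha * t = 0.00019220
delta = sqrt(0.00019220) * 1000 = 13.864 mm

13.864 mm


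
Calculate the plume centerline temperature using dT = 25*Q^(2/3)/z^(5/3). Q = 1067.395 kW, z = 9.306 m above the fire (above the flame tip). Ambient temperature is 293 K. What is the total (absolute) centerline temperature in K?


Q^(2/3) = 104.44
z^(5/3) = 41.172
dT = 25 * 104.44 / 41.172 = 63.419 K
T = 293 + 63.419 = 356.42 K

356.42 K


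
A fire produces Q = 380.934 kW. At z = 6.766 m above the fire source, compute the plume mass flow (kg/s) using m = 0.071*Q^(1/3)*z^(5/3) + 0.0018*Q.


Q^(1/3) = 7.2491
z^(5/3) = 24.204
First term = 0.071 * 7.2491 * 24.204 = 12.457
Second term = 0.0018 * 380.934 = 0.68568
m = 13.143 kg/s

13.143 kg/s


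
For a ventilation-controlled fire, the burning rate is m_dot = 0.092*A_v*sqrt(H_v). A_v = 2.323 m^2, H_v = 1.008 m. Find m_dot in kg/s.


sqrt(H_v) = 1.0040
m_dot = 0.092 * 2.323 * 1.0040 = 0.21457 kg/s

0.21457 kg/s


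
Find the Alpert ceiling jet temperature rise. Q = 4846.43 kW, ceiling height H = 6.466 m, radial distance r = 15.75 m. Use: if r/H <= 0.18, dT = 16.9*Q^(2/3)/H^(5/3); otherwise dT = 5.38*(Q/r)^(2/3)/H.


r/H = 15.75 / 6.466 = 2.4358
r/H > 0.18, so dT = 5.38*(Q/r)^(2/3)/H
Q/r = 307.71
(Q/r)^(2/3) = 45.579
dT = 5.38 * 45.579 / 6.466 = 37.923 K

37.923 K


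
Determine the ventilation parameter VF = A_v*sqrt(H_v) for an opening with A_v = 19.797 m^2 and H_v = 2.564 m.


sqrt(H_v) = 1.6012
VF = 19.797 * 1.6012 = 31.700 m^(5/2)

31.700 m^(5/2)


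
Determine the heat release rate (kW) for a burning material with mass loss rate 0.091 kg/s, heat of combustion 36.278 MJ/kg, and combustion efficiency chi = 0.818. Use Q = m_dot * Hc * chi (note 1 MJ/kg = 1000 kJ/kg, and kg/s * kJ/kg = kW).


Hc = 36.278 MJ/kg = 36.278 * 1000 kJ/kg = 36278 kJ/kg
Q = 0.091 kg/s * 36278 kJ/kg * 0.818 = 2700.5 kW

2700.5 kW


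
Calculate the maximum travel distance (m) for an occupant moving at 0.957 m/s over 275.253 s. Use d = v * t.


d = 0.957 * 275.253 = 263.42 m

263.42 m


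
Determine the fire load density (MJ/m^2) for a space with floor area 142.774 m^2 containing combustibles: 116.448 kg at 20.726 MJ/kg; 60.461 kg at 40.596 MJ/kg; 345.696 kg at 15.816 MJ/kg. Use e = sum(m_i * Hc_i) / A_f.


Total energy = 116.448*20.726 + 60.461*40.596 + 345.696*15.816
= 2413.501 + 2454.475 + 5467.528
= 10335.50 MJ
e = 10335.50 / 142.774 = 72.391 MJ/m^2

72.391 MJ/m^2


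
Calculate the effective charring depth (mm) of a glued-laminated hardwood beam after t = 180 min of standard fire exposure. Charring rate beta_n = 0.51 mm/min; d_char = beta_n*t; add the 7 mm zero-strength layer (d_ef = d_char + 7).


d_char = 0.51 * 180 = 91.8 mm
d_ef = 91.8 + 1.0*7 = 98.8 mm

98.8 mm


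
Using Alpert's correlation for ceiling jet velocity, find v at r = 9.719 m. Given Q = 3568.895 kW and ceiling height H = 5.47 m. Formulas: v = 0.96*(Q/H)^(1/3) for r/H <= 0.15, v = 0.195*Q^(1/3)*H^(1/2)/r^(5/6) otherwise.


r/H = 9.719 / 5.47 = 1.7768
r/H > 0.15, so v = 0.195*Q^(1/3)*H^(1/2)/r^(5/6)
Q^(1/3) = 15.282
H^(1/2) = 2.3388
r^(5/6) = 6.6530
v = 0.195 * 15.282 * 2.3388 / 6.6530 = 1.0476 m/s

1.0476 m/s


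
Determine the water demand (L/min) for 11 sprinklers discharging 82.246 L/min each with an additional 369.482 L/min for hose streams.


Sprinkler demand = 11 * 82.246 = 904.706 L/min
Total = 904.706 + 369.482 = 1274.188 L/min

1274.188 L/min


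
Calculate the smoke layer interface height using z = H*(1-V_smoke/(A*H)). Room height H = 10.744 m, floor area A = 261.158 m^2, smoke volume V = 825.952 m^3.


V/(A*H) = 0.29436
1 - 0.29436 = 0.70564
z = 10.744 * 0.70564 = 7.5813 m

7.5813 m


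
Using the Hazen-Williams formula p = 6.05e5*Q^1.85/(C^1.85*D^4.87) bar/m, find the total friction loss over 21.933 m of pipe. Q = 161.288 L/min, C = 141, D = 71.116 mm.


Q^1.85 = 12136
C^1.85 = 9463.6
D^4.87 = 1.0449e+09
p/m = 0.00074248 bar/m
p_total = 0.00074248 * 21.933 = 0.016285 bar

0.016285 bar


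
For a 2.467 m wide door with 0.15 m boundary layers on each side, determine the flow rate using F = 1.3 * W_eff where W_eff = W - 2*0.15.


W_eff = 2.467 - 0.30 = 2.167 m
F = 1.3 * 2.167 = 2.8171 persons/s

2.8171 persons/s


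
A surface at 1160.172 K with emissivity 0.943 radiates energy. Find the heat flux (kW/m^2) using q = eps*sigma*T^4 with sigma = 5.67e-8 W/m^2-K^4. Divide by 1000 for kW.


T^4 = 1.8117e+12
q = 0.943 * 5.67e-8 * 1.8117e+12 / 1000 = 96.869 kW/m^2

96.869 kW/m^2


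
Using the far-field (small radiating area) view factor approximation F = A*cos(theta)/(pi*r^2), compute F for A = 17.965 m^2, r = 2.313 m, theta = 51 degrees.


cos(51 deg) = 0.62932
pi*r^2 = 16.807
F = 17.965 * 0.62932 / 16.807 = 0.67266

0.67266


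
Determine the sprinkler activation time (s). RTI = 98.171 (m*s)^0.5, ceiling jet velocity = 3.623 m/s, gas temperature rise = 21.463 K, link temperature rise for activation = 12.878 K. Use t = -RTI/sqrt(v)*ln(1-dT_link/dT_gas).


dT_link/dT_gas = 0.60001
ln(1 - 0.60001) = -0.91631
t = -98.171 / sqrt(3.623) * -0.91631 = 47.260 s

47.260 s


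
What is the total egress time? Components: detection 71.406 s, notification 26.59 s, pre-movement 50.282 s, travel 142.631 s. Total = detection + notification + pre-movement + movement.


Total = 71.406 + 26.59 + 50.282 + 142.631 = 290.909 s

290.909 s


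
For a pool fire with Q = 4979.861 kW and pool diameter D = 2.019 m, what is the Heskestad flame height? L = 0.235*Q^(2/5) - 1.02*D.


Q^(2/5) = 30.122
0.235 * Q^(2/5) = 7.0787
1.02 * D = 2.0594
L = 5.0193 m

5.0193 m


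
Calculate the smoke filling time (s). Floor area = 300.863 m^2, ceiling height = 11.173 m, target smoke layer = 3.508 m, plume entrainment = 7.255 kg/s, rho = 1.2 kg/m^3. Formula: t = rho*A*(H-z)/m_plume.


H - z = 7.665 m
t = 1.2 * 300.863 * 7.665 / 7.255 = 381.44 s

381.44 s


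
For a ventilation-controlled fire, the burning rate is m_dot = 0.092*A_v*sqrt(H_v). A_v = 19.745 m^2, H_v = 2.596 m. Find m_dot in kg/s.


sqrt(H_v) = 1.6112
m_dot = 0.092 * 19.745 * 1.6112 = 2.9268 kg/s

2.9268 kg/s


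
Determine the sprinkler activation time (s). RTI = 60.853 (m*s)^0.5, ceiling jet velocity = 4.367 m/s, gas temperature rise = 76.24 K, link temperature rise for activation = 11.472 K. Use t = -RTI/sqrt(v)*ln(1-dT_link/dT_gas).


dT_link/dT_gas = 0.15047
ln(1 - 0.15047) = -0.16307
t = -60.853 / sqrt(4.367) * -0.16307 = 4.7487 s

4.7487 s


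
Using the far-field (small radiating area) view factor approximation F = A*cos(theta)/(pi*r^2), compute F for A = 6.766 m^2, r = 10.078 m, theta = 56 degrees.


cos(56 deg) = 0.55919
pi*r^2 = 319.08
F = 6.766 * 0.55919 / 319.08 = 0.011858

0.011858


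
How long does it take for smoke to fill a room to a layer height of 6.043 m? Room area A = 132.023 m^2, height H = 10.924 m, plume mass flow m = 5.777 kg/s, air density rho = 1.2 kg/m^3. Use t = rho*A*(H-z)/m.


H - z = 4.881 m
t = 1.2 * 132.023 * 4.881 / 5.777 = 133.86 s

133.86 s


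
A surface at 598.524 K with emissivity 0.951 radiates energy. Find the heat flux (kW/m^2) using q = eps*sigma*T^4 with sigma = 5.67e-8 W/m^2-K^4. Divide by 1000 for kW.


T^4 = 1.2833e+11
q = 0.951 * 5.67e-8 * 1.2833e+11 / 1000 = 6.9197 kW/m^2

6.9197 kW/m^2


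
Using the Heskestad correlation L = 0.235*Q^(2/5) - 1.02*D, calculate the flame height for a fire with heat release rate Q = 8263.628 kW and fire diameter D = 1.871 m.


Q^(2/5) = 36.887
0.235 * Q^(2/5) = 8.6683
1.02 * D = 1.9084
L = 6.7599 m

6.7599 m


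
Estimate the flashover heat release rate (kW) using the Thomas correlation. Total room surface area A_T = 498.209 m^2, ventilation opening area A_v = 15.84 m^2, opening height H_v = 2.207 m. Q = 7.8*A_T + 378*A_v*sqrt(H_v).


7.8*A_T = 3886.0
sqrt(H_v) = 1.4856
378*A_v*sqrt(H_v) = 8895.0
Q = 3886.0 + 8895.0 = 12781 kW

12781 kW


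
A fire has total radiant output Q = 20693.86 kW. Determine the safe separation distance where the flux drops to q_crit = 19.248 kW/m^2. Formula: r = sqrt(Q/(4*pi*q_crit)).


4*pi*q_crit = 241.88
Q/(4*pi*q_crit) = 85.555
r = sqrt(85.555) = 9.2496 m

9.2496 m


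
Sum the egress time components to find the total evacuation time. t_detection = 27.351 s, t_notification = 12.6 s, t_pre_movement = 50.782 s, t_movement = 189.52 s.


Total = 27.351 + 12.6 + 50.782 + 189.52 = 280.253 s

280.253 s


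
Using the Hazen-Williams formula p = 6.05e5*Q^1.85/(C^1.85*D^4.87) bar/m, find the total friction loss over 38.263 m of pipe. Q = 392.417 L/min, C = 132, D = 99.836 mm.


Q^1.85 = 62869
C^1.85 = 8376.5
D^4.87 = 5.4517e+09
p/m = 0.00083291 bar/m
p_total = 0.00083291 * 38.263 = 0.031870 bar

0.031870 bar


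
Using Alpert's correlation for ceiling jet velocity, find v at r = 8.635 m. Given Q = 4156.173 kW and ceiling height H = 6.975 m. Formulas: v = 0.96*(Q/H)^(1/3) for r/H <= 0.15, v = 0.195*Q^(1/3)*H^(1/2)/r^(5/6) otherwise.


r/H = 8.635 / 6.975 = 1.2380
r/H > 0.15, so v = 0.195*Q^(1/3)*H^(1/2)/r^(5/6)
Q^(1/3) = 16.078
H^(1/2) = 2.6410
r^(5/6) = 6.0286
v = 0.195 * 16.078 * 2.6410 / 6.0286 = 1.3735 m/s

1.3735 m/s


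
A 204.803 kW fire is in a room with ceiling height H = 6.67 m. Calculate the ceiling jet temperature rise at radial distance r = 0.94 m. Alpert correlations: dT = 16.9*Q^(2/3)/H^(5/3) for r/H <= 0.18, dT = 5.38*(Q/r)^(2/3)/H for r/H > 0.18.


r/H = 0.94 / 6.67 = 0.14093
r/H <= 0.18, so dT = 16.9*Q^(2/3)/H^(5/3)
Q^(2/3) = 34.745
H^(5/3) = 23.634
dT = 16.9 * 34.745 / 23.634 = 24.845 K

24.845 K


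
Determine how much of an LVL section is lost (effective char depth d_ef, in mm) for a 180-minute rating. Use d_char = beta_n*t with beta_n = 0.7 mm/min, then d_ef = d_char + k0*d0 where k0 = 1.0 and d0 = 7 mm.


d_char = 0.7 * 180 = 126 mm
d_ef = 126 + 1.0*7 = 133 mm

133 mm


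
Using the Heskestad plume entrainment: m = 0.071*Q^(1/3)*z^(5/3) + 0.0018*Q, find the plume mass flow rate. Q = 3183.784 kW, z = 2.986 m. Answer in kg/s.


Q^(1/3) = 14.711
z^(5/3) = 6.1918
First term = 0.071 * 14.711 * 6.1918 = 6.4673
Second term = 0.0018 * 3183.784 = 5.7308
m = 12.198 kg/s

12.198 kg/s


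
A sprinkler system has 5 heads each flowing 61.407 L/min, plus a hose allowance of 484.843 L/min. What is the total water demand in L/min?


Sprinkler demand = 5 * 61.407 = 307.035 L/min
Total = 307.035 + 484.843 = 791.878 L/min

791.878 L/min


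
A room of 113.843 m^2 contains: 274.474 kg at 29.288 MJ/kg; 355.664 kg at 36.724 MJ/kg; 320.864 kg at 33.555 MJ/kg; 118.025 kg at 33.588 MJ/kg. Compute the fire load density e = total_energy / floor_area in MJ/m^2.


Total energy = 274.474*29.288 + 355.664*36.724 + 320.864*33.555 + 118.025*33.588
= 8038.795 + 13061.40 + 10766.59 + 3964.224
= 35831.01 MJ
e = 35831.01 / 113.843 = 314.74 MJ/m^2

314.74 MJ/m^2


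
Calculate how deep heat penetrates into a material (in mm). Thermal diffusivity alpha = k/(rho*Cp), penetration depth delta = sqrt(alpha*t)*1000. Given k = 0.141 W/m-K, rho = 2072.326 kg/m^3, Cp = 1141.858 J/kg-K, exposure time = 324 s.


alpha = 0.141 / (2072.326 * 1141.858) = 5.9587e-08 m^2/s
alpha * t = 1.9306e-05
delta = sqrt(1.9306e-05) * 1000 = 4.3939 mm

4.3939 mm


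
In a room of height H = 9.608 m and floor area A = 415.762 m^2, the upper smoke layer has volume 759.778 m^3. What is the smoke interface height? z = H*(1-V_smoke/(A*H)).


V/(A*H) = 0.19020
1 - 0.19020 = 0.80980
z = 9.608 * 0.80980 = 7.7806 m

7.7806 m


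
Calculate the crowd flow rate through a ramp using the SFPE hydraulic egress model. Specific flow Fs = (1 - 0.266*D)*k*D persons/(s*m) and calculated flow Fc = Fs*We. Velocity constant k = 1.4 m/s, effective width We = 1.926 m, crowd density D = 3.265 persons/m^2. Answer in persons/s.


1 - 0.266*D = 1 - 0.266*3.265 = 0.13151
Fs = 0.13151 * 1.4 * 3.265 = 0.60113 persons/(s*m)
Fc = 0.60113 * 1.926 = 1.1578 persons/s

1.1578 persons/s


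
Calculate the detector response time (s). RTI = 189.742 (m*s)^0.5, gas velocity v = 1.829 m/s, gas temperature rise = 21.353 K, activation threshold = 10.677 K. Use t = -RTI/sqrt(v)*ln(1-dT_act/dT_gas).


dT_act/dT_gas = 0.50002
ln(1 - 0.50002) = -0.69319
t = -189.742 / sqrt(1.829) * -0.69319 = 97.255 s

97.255 s


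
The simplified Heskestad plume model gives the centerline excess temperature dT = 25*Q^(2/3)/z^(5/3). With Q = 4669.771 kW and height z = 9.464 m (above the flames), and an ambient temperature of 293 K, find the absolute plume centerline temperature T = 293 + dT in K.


Q^(2/3) = 279.38
z^(5/3) = 42.344
dT = 25 * 279.38 / 42.344 = 164.95 K
T = 293 + 164.95 = 457.95 K

457.95 K


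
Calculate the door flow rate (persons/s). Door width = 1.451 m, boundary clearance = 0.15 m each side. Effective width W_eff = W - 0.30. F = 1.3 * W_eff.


W_eff = 1.451 - 0.30 = 1.151 m
F = 1.3 * 1.151 = 1.4963 persons/s

1.4963 persons/s


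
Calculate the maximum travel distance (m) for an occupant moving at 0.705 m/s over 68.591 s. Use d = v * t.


d = 0.705 * 68.591 = 48.357 m

48.357 m


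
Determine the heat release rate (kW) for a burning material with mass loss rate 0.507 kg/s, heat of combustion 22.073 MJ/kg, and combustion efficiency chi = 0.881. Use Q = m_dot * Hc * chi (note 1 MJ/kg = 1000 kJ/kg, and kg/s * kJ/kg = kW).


Hc = 22.073 MJ/kg = 22.073 * 1000 kJ/kg = 22073 kJ/kg
Q = 0.507 kg/s * 22073 kJ/kg * 0.881 = 9859.3 kW

9859.3 kW


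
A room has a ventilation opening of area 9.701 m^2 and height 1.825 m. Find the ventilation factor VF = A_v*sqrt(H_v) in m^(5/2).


sqrt(H_v) = 1.3509
VF = 9.701 * 1.3509 = 13.105 m^(5/2)

13.105 m^(5/2)


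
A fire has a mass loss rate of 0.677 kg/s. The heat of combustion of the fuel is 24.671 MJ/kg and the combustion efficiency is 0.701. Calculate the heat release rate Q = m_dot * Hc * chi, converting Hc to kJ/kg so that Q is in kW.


Hc = 24.671 MJ/kg = 24.671 * 1000 kJ/kg = 24671 kJ/kg
Q = 0.677 kg/s * 24671 kJ/kg * 0.701 = 11708 kW

11708 kW


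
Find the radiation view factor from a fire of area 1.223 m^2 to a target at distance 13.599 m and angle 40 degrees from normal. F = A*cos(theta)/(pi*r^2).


cos(40 deg) = 0.76604
pi*r^2 = 580.98
F = 1.223 * 0.76604 / 580.98 = 0.0016126

0.0016126


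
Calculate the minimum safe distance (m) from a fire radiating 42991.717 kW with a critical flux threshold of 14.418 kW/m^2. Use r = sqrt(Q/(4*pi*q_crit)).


4*pi*q_crit = 181.18
Q/(4*pi*q_crit) = 237.28
r = sqrt(237.28) = 15.404 m

15.404 m


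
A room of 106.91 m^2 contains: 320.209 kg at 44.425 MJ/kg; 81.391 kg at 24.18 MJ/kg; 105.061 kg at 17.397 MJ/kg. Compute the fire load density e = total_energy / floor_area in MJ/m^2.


Total energy = 320.209*44.425 + 81.391*24.18 + 105.061*17.397
= 14225.28 + 1968.034 + 1827.746
= 18021.07 MJ
e = 18021.07 / 106.91 = 168.56 MJ/m^2

168.56 MJ/m^2


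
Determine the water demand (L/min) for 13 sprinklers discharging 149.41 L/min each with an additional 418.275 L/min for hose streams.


Sprinkler demand = 13 * 149.41 = 1942.33 L/min
Total = 1942.33 + 418.275 = 2360.605 L/min

2360.605 L/min


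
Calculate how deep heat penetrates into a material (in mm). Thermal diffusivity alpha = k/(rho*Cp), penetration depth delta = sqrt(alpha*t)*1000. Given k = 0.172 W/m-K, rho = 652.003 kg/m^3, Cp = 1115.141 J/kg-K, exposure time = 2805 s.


alpha = 0.172 / (652.003 * 1115.141) = 2.3656e-07 m^2/s
alpha * t = 0.00066356
delta = sqrt(0.00066356) * 1000 = 25.760 mm

25.760 mm


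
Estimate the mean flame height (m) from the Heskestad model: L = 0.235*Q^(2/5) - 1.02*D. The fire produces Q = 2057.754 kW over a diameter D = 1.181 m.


Q^(2/5) = 21.152
0.235 * Q^(2/5) = 4.9708
1.02 * D = 1.2046
L = 3.7662 m

3.7662 m


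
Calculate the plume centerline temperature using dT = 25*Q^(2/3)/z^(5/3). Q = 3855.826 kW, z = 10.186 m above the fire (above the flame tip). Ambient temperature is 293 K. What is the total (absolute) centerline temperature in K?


Q^(2/3) = 245.89
z^(5/3) = 47.864
dT = 25 * 245.89 / 47.864 = 128.43 K
T = 293 + 128.43 = 421.43 K

421.43 K


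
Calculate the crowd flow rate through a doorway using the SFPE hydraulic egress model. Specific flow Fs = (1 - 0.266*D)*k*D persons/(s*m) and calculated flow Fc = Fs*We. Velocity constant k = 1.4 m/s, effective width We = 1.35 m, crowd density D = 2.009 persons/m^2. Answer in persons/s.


1 - 0.266*D = 1 - 0.266*2.009 = 0.46561
Fs = 0.46561 * 1.4 * 2.009 = 1.3096 persons/(s*m)
Fc = 1.3096 * 1.35 = 1.7679 persons/s

1.7679 persons/s


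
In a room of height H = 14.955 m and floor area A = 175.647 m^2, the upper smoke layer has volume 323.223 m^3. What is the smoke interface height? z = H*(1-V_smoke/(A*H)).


V/(A*H) = 0.12305
1 - 0.12305 = 0.87695
z = 14.955 * 0.87695 = 13.115 m

13.115 m


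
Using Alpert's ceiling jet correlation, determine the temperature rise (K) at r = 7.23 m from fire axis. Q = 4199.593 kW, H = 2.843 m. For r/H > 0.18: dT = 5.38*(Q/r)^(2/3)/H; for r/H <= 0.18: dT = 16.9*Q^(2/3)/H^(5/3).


r/H = 7.23 / 2.843 = 2.5431
r/H > 0.18, so dT = 5.38*(Q/r)^(2/3)/H
Q/r = 580.86
(Q/r)^(2/3) = 69.617
dT = 5.38 * 69.617 / 2.843 = 131.74 K

131.74 K


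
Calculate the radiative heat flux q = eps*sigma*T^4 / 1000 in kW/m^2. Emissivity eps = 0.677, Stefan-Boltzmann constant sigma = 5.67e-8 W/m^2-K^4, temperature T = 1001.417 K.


T^4 = 1.0057e+12
q = 0.677 * 5.67e-8 * 1.0057e+12 / 1000 = 38.604 kW/m^2

38.604 kW/m^2


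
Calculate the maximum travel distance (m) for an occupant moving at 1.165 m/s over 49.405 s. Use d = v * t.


d = 1.165 * 49.405 = 57.557 m

57.557 m


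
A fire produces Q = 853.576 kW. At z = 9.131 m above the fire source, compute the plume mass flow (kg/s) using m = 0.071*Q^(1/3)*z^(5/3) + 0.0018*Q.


Q^(1/3) = 9.4859
z^(5/3) = 39.890
First term = 0.071 * 9.4859 * 39.890 = 26.866
Second term = 0.0018 * 853.576 = 1.5364
m = 28.402 kg/s

28.402 kg/s


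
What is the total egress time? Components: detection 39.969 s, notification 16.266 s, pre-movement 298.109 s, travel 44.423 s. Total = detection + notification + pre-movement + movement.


Total = 39.969 + 16.266 + 298.109 + 44.423 = 398.767 s

398.767 s


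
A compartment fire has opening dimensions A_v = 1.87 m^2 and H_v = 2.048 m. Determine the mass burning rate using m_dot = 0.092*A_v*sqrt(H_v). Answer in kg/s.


sqrt(H_v) = 1.4311
m_dot = 0.092 * 1.87 * 1.4311 = 0.24620 kg/s

0.24620 kg/s


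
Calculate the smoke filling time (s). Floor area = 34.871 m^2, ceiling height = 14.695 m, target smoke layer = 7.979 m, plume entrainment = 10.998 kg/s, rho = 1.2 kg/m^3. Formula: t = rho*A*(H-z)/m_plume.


H - z = 6.716 m
t = 1.2 * 34.871 * 6.716 / 10.998 = 25.553 s

25.553 s


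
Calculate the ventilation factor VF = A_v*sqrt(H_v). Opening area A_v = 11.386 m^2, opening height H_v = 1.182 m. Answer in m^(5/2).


sqrt(H_v) = 1.0872
VF = 11.386 * 1.0872 = 12.379 m^(5/2)

12.379 m^(5/2)


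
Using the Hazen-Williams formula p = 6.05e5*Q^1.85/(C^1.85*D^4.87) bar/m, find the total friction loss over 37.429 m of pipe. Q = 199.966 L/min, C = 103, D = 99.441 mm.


Q^1.85 = 18062
C^1.85 = 5293.6
D^4.87 = 5.3474e+09
p/m = 0.00038604 bar/m
p_total = 0.00038604 * 37.429 = 0.014449 bar

0.014449 bar


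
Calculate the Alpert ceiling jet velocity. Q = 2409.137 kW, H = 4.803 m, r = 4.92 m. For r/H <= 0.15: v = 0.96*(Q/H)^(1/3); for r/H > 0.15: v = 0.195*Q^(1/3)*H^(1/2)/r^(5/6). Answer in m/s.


r/H = 4.92 / 4.803 = 1.0244
r/H > 0.15, so v = 0.195*Q^(1/3)*H^(1/2)/r^(5/6)
Q^(1/3) = 13.406
H^(1/2) = 2.1916
r^(5/6) = 3.7726
v = 0.195 * 13.406 * 2.1916 / 3.7726 = 1.5186 m/s

1.5186 m/s


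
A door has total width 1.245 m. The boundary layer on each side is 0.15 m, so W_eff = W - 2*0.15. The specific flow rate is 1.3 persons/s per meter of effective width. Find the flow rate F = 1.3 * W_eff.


W_eff = 1.245 - 0.30 = 0.945 m
F = 1.3 * 0.945 = 1.2285 persons/s

1.2285 persons/s


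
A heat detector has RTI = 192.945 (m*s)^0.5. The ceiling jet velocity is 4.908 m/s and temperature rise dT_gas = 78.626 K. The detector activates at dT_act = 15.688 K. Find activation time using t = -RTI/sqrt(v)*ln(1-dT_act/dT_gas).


dT_act/dT_gas = 0.19953
ln(1 - 0.19953) = -0.22255
t = -192.945 / sqrt(4.908) * -0.22255 = 19.383 s

19.383 s


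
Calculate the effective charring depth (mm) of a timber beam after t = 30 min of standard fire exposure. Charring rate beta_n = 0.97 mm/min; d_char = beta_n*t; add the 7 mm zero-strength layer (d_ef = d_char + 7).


d_char = 0.97 * 30 = 29.1 mm
d_ef = 29.1 + 1.0*7 = 36.1 mm

36.1 mm


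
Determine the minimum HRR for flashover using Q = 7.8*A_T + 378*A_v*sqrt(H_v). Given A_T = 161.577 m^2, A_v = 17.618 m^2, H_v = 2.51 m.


7.8*A_T = 1260.3
sqrt(H_v) = 1.5843
378*A_v*sqrt(H_v) = 10551
Q = 1260.3 + 10551 = 11811 kW

11811 kW


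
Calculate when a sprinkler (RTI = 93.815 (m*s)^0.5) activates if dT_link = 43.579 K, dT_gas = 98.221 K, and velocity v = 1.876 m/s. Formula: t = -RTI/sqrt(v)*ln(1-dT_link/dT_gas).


dT_link/dT_gas = 0.44368
ln(1 - 0.44368) = -0.58642
t = -93.815 / sqrt(1.876) * -0.58642 = 40.166 s

40.166 s


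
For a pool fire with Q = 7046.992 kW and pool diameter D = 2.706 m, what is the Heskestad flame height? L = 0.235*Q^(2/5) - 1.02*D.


Q^(2/5) = 34.610
0.235 * Q^(2/5) = 8.1333
1.02 * D = 2.7601
L = 5.3732 m

5.3732 m


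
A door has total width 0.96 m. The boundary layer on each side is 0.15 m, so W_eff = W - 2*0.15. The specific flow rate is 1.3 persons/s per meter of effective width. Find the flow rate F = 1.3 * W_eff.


W_eff = 0.96 - 0.30 = 0.66 m
F = 1.3 * 0.66 = 0.858 persons/s

0.858 persons/s


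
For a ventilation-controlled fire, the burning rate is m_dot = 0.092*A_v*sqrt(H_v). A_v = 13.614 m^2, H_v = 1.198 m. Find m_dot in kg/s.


sqrt(H_v) = 1.0945
m_dot = 0.092 * 13.614 * 1.0945 = 1.3709 kg/s

1.3709 kg/s


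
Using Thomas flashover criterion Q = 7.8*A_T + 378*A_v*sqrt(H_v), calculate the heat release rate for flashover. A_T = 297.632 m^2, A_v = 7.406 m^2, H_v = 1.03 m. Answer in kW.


7.8*A_T = 2321.5
sqrt(H_v) = 1.0149
378*A_v*sqrt(H_v) = 2841.1
Q = 2321.5 + 2841.1 = 5162.7 kW

5162.7 kW


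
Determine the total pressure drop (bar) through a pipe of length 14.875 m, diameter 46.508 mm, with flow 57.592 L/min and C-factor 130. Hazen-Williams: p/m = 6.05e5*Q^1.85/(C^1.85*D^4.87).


Q^1.85 = 1805.8
C^1.85 = 8143.2
D^4.87 = 1.3209e+08
p/m = 0.0010157 bar/m
p_total = 0.0010157 * 14.875 = 0.015109 bar

0.015109 bar


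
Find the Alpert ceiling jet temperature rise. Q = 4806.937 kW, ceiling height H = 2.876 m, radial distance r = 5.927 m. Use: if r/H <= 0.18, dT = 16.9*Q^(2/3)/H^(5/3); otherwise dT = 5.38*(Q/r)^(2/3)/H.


r/H = 5.927 / 2.876 = 2.0608
r/H > 0.18, so dT = 5.38*(Q/r)^(2/3)/H
Q/r = 811.02
(Q/r)^(2/3) = 86.967
dT = 5.38 * 86.967 / 2.876 = 162.69 K

162.69 K


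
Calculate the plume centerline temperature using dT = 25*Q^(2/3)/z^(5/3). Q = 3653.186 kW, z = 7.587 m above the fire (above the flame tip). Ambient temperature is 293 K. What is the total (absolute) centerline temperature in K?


Q^(2/3) = 237.20
z^(5/3) = 29.294
dT = 25 * 237.20 / 29.294 = 202.43 K
T = 293 + 202.43 = 495.43 K

495.43 K


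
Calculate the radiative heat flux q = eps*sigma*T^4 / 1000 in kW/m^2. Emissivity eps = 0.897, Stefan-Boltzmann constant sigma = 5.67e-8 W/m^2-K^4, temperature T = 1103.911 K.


T^4 = 1.4850e+12
q = 0.897 * 5.67e-8 * 1.4850e+12 / 1000 = 75.529 kW/m^2

75.529 kW/m^2


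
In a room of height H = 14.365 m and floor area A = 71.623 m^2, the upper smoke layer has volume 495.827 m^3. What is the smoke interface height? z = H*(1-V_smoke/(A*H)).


V/(A*H) = 0.48192
1 - 0.48192 = 0.51808
z = 14.365 * 0.51808 = 7.4423 m

7.4423 m


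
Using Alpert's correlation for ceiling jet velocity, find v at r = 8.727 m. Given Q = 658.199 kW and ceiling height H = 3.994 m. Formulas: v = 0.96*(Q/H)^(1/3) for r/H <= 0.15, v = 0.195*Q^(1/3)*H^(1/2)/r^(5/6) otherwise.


r/H = 8.727 / 3.994 = 2.1850
r/H > 0.15, so v = 0.195*Q^(1/3)*H^(1/2)/r^(5/6)
Q^(1/3) = 8.6987
H^(1/2) = 1.9985
r^(5/6) = 6.0821
v = 0.195 * 8.6987 * 1.9985 / 6.0821 = 0.55736 m/s

0.55736 m/s


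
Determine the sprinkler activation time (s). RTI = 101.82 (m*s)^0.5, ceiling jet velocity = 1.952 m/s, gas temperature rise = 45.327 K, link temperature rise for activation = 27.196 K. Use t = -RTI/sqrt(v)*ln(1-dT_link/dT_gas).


dT_link/dT_gas = 0.60000
ln(1 - 0.60000) = -0.91628
t = -101.82 / sqrt(1.952) * -0.91628 = 66.776 s

66.776 s


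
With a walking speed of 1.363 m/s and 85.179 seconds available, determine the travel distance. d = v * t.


d = 1.363 * 85.179 = 116.10 m

116.10 m


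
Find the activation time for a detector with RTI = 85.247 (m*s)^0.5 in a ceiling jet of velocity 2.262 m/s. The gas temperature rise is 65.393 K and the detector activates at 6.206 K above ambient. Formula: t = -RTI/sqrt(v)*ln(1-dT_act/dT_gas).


dT_act/dT_gas = 0.094903
ln(1 - 0.094903) = -0.099713
t = -85.247 / sqrt(2.262) * -0.099713 = 5.6518 s

5.6518 s


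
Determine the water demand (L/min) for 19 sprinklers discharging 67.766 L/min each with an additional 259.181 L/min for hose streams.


Sprinkler demand = 19 * 67.766 = 1287.554 L/min
Total = 1287.554 + 259.181 = 1546.735 L/min

1546.735 L/min


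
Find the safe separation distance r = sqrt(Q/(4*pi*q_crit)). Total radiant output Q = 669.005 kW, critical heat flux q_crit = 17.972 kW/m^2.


4*pi*q_crit = 225.84
Q/(4*pi*q_crit) = 2.9623
r = sqrt(2.9623) = 1.7211 m

1.7211 m


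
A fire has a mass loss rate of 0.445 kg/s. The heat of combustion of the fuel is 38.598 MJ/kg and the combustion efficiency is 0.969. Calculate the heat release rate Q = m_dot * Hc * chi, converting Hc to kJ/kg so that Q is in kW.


Hc = 38.598 MJ/kg = 38.598 * 1000 kJ/kg = 38598 kJ/kg
Q = 0.445 kg/s * 38598 kJ/kg * 0.969 = 16644 kW

16644 kW


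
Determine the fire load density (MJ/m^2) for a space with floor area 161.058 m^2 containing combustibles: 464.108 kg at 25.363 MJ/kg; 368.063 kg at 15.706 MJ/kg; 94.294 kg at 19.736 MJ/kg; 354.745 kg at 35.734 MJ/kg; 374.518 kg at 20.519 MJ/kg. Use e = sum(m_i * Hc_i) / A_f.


Total energy = 464.108*25.363 + 368.063*15.706 + 94.294*19.736 + 354.745*35.734 + 374.518*20.519
= 11771.17 + 5780.797 + 1860.986 + 12676.46 + 7684.735
= 39774.15 MJ
e = 39774.15 / 161.058 = 246.96 MJ/m^2

246.96 MJ/m^2


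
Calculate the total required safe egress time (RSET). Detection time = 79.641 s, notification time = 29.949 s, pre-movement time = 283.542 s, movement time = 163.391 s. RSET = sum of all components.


Total = 79.641 + 29.949 + 283.542 + 163.391 = 556.523 s

556.523 s


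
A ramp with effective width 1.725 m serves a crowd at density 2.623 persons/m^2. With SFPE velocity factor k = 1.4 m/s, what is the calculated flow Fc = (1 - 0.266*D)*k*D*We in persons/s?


1 - 0.266*D = 1 - 0.266*2.623 = 0.30228
Fs = 0.30228 * 1.4 * 2.623 = 1.1100 persons/(s*m)
Fc = 1.1100 * 1.725 = 1.9148 persons/s

1.9148 persons/s


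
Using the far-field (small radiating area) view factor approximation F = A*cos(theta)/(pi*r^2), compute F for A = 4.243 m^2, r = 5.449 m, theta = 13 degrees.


cos(13 deg) = 0.97437
pi*r^2 = 93.279
F = 4.243 * 0.97437 / 93.279 = 0.044321

0.044321


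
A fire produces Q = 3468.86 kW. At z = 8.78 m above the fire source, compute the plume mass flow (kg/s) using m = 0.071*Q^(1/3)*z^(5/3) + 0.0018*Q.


Q^(1/3) = 15.138
z^(5/3) = 37.367
First term = 0.071 * 15.138 * 37.367 = 40.162
Second term = 0.0018 * 3468.86 = 6.2439
m = 46.406 kg/s

46.406 kg/s


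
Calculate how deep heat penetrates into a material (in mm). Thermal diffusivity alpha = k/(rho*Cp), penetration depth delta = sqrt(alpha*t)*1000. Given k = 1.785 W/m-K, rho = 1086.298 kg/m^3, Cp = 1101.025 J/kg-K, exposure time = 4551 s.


alpha = 1.785 / (1086.298 * 1101.025) = 1.4924e-06 m^2/s
alpha * t = 0.0067920
delta = sqrt(0.0067920) * 1000 = 82.414 mm

82.414 mm


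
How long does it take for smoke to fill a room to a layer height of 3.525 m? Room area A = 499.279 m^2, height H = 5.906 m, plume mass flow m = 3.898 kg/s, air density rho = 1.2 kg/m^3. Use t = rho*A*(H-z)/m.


H - z = 2.381 m
t = 1.2 * 499.279 * 2.381 / 3.898 = 365.97 s

365.97 s


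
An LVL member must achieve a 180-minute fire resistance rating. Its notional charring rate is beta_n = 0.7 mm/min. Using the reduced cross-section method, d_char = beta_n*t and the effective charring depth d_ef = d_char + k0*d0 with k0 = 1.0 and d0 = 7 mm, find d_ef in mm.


d_char = 0.7 * 180 = 126 mm
d_ef = 126 + 1.0*7 = 133 mm

133 mm


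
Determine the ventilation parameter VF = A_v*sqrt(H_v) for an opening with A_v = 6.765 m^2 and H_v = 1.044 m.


sqrt(H_v) = 1.0218
VF = 6.765 * 1.0218 = 6.9122 m^(5/2)

6.9122 m^(5/2)


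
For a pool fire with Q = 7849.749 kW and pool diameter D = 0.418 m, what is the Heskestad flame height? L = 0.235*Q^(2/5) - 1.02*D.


Q^(2/5) = 36.136
0.235 * Q^(2/5) = 8.4920
1.02 * D = 0.42636
L = 8.0656 m

8.0656 m


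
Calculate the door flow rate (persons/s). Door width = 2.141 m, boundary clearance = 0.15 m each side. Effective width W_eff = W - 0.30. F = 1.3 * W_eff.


W_eff = 2.141 - 0.30 = 1.841 m
F = 1.3 * 1.841 = 2.3933 persons/s

2.3933 persons/s


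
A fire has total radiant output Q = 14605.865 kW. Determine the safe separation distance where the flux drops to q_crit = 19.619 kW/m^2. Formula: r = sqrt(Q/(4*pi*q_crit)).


4*pi*q_crit = 246.54
Q/(4*pi*q_crit) = 59.243
r = sqrt(59.243) = 7.6970 m

7.6970 m


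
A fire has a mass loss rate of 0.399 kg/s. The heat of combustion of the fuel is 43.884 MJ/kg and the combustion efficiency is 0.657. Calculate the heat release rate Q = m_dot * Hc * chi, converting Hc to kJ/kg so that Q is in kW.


Hc = 43.884 MJ/kg = 43.884 * 1000 kJ/kg = 43884 kJ/kg
Q = 0.399 kg/s * 43884 kJ/kg * 0.657 = 11504 kW

11504 kW


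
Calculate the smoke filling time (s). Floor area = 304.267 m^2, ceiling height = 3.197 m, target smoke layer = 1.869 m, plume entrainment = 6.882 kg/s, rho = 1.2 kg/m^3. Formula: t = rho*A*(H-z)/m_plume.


H - z = 1.328 m
t = 1.2 * 304.267 * 1.328 / 6.882 = 70.456 s

70.456 s


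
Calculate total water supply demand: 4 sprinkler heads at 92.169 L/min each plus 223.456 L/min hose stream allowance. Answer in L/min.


Sprinkler demand = 4 * 92.169 = 368.676 L/min
Total = 368.676 + 223.456 = 592.132 L/min

592.132 L/min


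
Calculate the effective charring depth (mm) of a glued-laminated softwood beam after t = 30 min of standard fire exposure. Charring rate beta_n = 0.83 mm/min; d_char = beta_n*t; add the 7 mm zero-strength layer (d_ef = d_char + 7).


d_char = 0.83 * 30 = 24.9 mm
d_ef = 24.9 + 1.0*7 = 31.9 mm

31.9 mm


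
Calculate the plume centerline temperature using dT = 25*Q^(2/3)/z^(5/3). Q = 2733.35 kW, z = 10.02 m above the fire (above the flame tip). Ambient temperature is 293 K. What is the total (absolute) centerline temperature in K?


Q^(2/3) = 195.49
z^(5/3) = 46.571
dT = 25 * 195.49 / 46.571 = 104.94 K
T = 293 + 104.94 = 397.94 K

397.94 K


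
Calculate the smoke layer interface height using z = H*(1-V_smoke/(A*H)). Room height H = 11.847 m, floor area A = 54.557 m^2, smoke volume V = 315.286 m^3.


V/(A*H) = 0.48780
1 - 0.48780 = 0.51220
z = 11.847 * 0.51220 = 6.0680 m

6.0680 m


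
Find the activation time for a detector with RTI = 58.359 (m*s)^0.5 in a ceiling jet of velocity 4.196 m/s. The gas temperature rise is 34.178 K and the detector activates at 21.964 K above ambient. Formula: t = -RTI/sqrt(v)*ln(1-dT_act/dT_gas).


dT_act/dT_gas = 0.64264
ln(1 - 0.64264) = -1.0290
t = -58.359 / sqrt(4.196) * -1.0290 = 29.316 s

29.316 s


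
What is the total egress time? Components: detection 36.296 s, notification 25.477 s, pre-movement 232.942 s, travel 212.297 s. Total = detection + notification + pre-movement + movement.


Total = 36.296 + 25.477 + 232.942 + 212.297 = 507.012 s

507.012 s


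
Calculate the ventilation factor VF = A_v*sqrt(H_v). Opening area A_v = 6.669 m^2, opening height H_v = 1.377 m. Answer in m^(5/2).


sqrt(H_v) = 1.1735
VF = 6.669 * 1.1735 = 7.8258 m^(5/2)

7.8258 m^(5/2)


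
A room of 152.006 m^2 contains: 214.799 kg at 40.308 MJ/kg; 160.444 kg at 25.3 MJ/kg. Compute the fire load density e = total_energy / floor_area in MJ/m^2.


Total energy = 214.799*40.308 + 160.444*25.3
= 8658.118 + 4059.233
= 12717.35 MJ
e = 12717.35 / 152.006 = 83.663 MJ/m^2

83.663 MJ/m^2


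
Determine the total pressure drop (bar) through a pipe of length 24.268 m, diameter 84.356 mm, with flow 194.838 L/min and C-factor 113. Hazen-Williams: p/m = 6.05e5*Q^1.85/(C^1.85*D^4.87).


Q^1.85 = 17215
C^1.85 = 6283.4
D^4.87 = 2.3999e+09
p/m = 0.00069067 bar/m
p_total = 0.00069067 * 24.268 = 0.016761 bar

0.016761 bar


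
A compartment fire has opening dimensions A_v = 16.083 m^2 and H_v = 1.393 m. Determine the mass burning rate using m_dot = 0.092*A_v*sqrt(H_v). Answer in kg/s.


sqrt(H_v) = 1.1803
m_dot = 0.092 * 16.083 * 1.1803 = 1.7463 kg/s

1.7463 kg/s


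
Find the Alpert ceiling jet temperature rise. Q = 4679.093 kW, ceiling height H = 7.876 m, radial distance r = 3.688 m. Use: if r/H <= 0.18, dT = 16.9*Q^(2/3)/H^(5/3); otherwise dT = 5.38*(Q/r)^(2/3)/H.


r/H = 3.688 / 7.876 = 0.46826
r/H > 0.18, so dT = 5.38*(Q/r)^(2/3)/H
Q/r = 1268.7
(Q/r)^(2/3) = 117.20
dT = 5.38 * 117.20 / 7.876 = 80.055 K

80.055 K


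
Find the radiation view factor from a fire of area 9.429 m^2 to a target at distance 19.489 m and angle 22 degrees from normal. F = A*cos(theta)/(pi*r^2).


cos(22 deg) = 0.92718
pi*r^2 = 1193.2
F = 9.429 * 0.92718 / 1193.2 = 0.0073266

0.0073266


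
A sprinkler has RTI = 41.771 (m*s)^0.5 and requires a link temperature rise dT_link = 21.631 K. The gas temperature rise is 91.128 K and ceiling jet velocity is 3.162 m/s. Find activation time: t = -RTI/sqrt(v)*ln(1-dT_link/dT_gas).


dT_link/dT_gas = 0.23737
ln(1 - 0.23737) = -0.27098
t = -41.771 / sqrt(3.162) * -0.27098 = 6.3655 s

6.3655 s


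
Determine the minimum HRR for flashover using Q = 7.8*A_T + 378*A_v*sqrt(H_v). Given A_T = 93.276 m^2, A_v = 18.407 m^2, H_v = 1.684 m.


7.8*A_T = 727.55
sqrt(H_v) = 1.2977
378*A_v*sqrt(H_v) = 9029.1
Q = 727.55 + 9029.1 = 9756.7 kW

9756.7 kW


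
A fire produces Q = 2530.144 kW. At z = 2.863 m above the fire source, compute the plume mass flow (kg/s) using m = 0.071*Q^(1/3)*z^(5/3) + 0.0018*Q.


Q^(1/3) = 13.626
z^(5/3) = 5.7726
First term = 0.071 * 13.626 * 5.7726 = 5.5848
Second term = 0.0018 * 2530.144 = 4.5543
m = 10.139 kg/s

10.139 kg/s


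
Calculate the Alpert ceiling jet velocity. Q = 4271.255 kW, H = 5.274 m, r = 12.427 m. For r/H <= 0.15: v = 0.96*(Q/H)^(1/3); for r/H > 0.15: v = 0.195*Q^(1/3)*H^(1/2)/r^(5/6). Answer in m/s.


r/H = 12.427 / 5.274 = 2.3563
r/H > 0.15, so v = 0.195*Q^(1/3)*H^(1/2)/r^(5/6)
Q^(1/3) = 16.225
H^(1/2) = 2.2965
r^(5/6) = 8.1653
v = 0.195 * 16.225 * 2.2965 / 8.1653 = 0.88985 m/s

0.88985 m/s
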